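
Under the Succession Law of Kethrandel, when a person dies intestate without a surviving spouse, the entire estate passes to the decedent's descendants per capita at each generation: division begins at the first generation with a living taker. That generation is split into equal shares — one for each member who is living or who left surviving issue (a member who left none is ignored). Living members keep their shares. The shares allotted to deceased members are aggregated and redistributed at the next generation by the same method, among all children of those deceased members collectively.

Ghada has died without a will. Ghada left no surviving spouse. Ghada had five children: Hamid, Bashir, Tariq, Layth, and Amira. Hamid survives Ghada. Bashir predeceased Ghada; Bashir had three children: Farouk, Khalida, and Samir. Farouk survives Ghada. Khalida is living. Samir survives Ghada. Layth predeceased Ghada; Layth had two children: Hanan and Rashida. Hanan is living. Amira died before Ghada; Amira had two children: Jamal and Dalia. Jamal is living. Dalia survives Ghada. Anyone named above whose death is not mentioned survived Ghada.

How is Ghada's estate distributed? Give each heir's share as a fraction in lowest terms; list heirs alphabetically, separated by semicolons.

There is no surviving spouse, so the entire estate passes to Ghada's descendants per capita at each generation.
At generation 1 (Hamid, Bashir, Tariq, Layth, Amira) there are 5 shares of (1)/5 = 1/5 each.
Living: Hamid and Tariq — each takes 1/5.
Deceased: Bashir, Layth, and Amira. Their combined 3/5 is pooled and carried to generation 2.
At generation 2 (Farouk, Khalida, Samir, Hanan, Rashida, Jamal, Dalia) there are 7 shares of (3/5)/7 = 3/35 each.
Living: Farouk, Khalida, Samir, Hanan, Rashida, Jamal, and Dalia — each takes 3/35.

Dalia 3/35; Farouk 3/35; Hamid 1/5; Hanan 3/35; Jamal 3/35; Khalida 3/35; Rashida 3/35; Samir 3/35; Tariq 1/5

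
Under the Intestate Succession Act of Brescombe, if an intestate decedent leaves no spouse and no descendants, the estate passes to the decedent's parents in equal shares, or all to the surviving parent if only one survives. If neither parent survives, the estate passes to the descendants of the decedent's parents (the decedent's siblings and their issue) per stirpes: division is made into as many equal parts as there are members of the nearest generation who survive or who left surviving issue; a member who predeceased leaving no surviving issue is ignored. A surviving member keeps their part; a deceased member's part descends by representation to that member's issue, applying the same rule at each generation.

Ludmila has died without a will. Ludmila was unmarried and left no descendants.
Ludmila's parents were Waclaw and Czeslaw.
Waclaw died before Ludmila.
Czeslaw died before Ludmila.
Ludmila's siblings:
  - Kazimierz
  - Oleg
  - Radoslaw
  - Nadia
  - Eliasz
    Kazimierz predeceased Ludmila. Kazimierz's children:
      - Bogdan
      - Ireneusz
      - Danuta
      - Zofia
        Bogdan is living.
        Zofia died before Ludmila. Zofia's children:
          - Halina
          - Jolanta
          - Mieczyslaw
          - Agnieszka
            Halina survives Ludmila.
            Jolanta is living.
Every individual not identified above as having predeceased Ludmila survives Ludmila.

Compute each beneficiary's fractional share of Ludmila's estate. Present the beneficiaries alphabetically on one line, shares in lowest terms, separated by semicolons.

Neither parent survives and there are no descendants, so the estate passes to Ludmila's siblings and their issue per stirpes.
The estate is divided into 5 equal shares of 1/5 among Kazimierz, Oleg, Radoslaw, Nadia, Eliasz.
Kazimierz predeceased; the 1/5 allotted to Kazimierz's branch passes to Kazimierz's issue by representation.
The 1/5 is divided into 4 equal shares of 1/20 among Bogdan, Ireneusz, Danuta, Zofia.
Bogdan is living and takes 1/20.
Ireneusz is living and takes 1/20.
Danuta is living and takes 1/20.
Zofia predeceased; the 1/20 allotted to Zofia's branch passes to Zofia's issue by representation.
The 1/20 is divided into 4 equal shares of 1/80 among Halina, Jolanta, Mieczyslaw, Agnieszka.
Halina is living and takes 1/80.
Jolanta is living and takes 1/80.
Mieczyslaw is living and takes 1/80.
Agnieszka is living and takes 1/80.
Oleg is living and takes 1/5.
Radoslaw is living and takes 1/5.
Nadia is living and takes 1/5.
Eliasz is living and takes 1/5.

Agnieszka 1/80; Bogdan 1/20; Danuta 1/20; Eliasz 1/5; Halina 1/80; Ireneusz 1/20; Jolanta 1/80; Mieczyslaw 1/80; Nadia 1/5; Oleg 1/5; Radoslaw 1/5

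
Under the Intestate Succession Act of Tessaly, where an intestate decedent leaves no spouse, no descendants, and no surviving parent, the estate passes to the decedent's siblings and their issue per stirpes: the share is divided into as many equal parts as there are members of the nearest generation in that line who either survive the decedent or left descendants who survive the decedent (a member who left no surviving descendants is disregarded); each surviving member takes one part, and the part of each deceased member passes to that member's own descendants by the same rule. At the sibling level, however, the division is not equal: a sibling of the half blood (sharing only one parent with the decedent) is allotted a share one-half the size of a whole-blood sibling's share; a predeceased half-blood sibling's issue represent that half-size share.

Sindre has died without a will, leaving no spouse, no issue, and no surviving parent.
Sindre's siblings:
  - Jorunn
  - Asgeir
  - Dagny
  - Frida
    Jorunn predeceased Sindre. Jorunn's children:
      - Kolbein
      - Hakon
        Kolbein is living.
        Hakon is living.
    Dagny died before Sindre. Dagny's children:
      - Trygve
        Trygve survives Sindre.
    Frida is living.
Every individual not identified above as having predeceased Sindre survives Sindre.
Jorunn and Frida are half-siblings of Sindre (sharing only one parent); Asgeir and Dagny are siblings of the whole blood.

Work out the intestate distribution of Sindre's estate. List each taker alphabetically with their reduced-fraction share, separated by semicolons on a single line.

No spouse, descendants, or parent survives, so the estate passes to Sindre's siblings per stirpes.
Half-blood siblings count for one-half the weight of whole-blood siblings at the initial division.
Dividing 1 in proportion to weights (total weight 3): Jorunn (weight 1/2) → 1/6; Asgeir (weight 1) → 1/3; Dagny (weight 1) → 1/3; Frida (weight 1/2) → 1/6.
Jorunn predeceased; the 1/6 allotted to Jorunn's branch passes to Jorunn's issue by representation.
The 1/6 is divided into 2 equal shares of 1/12 among Kolbein, Hakon.
Kolbein is living and takes 1/12.
Hakon is living and takes 1/12.
Asgeir is living and takes 1/3.
Dagny predeceased; the 1/3 allotted to Dagny's branch passes to Dagny's issue by representation.
Trygve is the sole taker at this level and receives the full 1/3.
Frida is living and takes 1/6.

Asgeir 1/3; Frida 1/6; Hakon 1/12; Kolbein 1/12; Trygve 1/3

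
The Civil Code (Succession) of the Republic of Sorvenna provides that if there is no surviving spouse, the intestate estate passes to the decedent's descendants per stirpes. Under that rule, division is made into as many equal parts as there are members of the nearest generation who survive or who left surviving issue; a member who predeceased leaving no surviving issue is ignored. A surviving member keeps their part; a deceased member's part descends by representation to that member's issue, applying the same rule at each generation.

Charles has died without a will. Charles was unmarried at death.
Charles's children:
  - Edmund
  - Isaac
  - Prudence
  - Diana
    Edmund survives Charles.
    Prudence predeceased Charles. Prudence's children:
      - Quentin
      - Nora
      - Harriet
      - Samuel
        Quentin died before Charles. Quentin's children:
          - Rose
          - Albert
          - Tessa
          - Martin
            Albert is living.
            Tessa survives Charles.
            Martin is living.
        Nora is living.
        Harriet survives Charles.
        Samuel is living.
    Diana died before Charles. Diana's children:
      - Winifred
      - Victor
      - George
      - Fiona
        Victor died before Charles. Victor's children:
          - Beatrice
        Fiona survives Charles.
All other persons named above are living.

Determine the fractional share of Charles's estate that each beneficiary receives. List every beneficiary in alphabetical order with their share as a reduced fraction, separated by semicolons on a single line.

There is no surviving spouse, so the entire estate passes to Charles's descendants per stirpes.
The estate is divided into 4 equal shares of 1/4 among Edmund, Isaac, Prudence, Diana.
Edmund is living and takes 1/4.
Isaac is living and takes 1/4.
Prudence predeceased; the 1/4 allotted to Prudence's branch passes to Prudence's issue by representation.
The 1/4 is divided into 4 equal shares of 1/16 among Quentin, Nora, Harriet, Samuel.
Quentin predeceased; the 1/16 allotted to Quentin's branch passes to Quentin's issue by representation.
The 1/16 is divided into 4 equal shares of 1/64 among Rose, Albert, Tessa, Martin.
Rose is living and takes 1/64.
Albert is living and takes 1/64.
Tessa is living and takes 1/64.
Martin is living and takes 1/64.
Nora is living and takes 1/16.
Harriet is living and takes 1/16.
Samuel is living and takes 1/16.
Diana predeceased; the 1/4 allotted to Diana's branch passes to Diana's issue by representation.
The 1/4 is divided into 4 equal shares of 1/16 among Winifred, Victor, George, Fiona.
Winifred is living and takes 1/16.
Victor predeceased; the 1/16 allotted to Victor's branch passes to Victor's issue by representation.
Beatrice is the sole taker at this level and receives the full 1/16.
George is living and takes 1/16.
Fiona is living and takes 1/16.

Albert 1/64; Beatrice 1/16; Edmund 1/4; Fiona 1/16; George 1/16; Harriet 1/16; Isaac 1/4; Martin 1/64; Nora 1/16; Rose 1/64; Samuel 1/16; Tessa 1/64; Winifred 1/16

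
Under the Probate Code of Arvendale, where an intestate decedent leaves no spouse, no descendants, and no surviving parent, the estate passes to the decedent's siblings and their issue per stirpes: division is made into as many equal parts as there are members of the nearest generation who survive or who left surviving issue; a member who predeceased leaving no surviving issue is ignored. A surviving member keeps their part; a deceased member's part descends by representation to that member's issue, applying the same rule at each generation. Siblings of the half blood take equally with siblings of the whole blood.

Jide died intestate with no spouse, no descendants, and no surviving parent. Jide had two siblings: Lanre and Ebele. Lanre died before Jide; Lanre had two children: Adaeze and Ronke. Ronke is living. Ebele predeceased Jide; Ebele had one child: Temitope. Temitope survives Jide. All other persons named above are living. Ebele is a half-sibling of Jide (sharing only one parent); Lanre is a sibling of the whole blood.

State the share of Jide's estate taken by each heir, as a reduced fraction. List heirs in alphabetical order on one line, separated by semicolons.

Adaeze 1/4; Ronke 1/4; Temitope 1/2

No spouse, descendants, or parent survives, so the estate passes to Jide's siblings per stirpes.
Half-blood and whole-blood siblings take equally under the stated rule.
The estate is divided into 2 equal shares of 1/2 among Lanre, Ebele.
Lanre predeceased; the 1/2 allotted to Lanre's branch passes to Lanre's issue by representation.
The 1/2 is divided into 2 equal shares of 1/4 among Adaeze, Ronke.
Adaeze is living and takes 1/4.
Ronke is living and takes 1/4.
Ebele predeceased; the 1/2 allotted to Ebele's branch passes to Ebele's issue by representation.
Temitope is the sole taker at this level and receives the full 1/2.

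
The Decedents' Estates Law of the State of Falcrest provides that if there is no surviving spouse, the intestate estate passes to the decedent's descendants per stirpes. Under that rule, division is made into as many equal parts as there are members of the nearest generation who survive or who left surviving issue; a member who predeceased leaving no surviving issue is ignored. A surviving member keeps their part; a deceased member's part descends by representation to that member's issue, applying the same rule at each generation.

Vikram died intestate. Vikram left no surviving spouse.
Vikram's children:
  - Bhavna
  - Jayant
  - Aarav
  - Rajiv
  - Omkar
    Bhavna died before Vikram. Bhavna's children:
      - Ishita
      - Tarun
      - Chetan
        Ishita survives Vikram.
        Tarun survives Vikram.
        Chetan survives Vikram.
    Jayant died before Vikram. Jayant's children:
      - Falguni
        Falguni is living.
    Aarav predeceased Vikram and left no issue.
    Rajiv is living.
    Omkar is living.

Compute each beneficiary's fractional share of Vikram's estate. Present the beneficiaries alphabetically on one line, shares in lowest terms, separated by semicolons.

Chetan 1/12; Falguni 1/4; Ishita 1/12; Omkar 1/4; Rajiv 1/4; Tarun 1/12

There is no surviving spouse, so the entire estate passes to Vikram's descendants per stirpes.
Aarav left no surviving issue, so that branch lapses and is disregarded.
The estate is divided into 4 equal shares of 1/4 among Bhavna, Jayant, Rajiv, Omkar.
Bhavna predeceased; the 1/4 allotted to Bhavna's branch passes to Bhavna's issue by representation.
The 1/4 is divided into 3 equal shares of 1/12 among Ishita, Tarun, Chetan.
Ishita is living and takes 1/12.
Tarun is living and takes 1/12.
Chetan is living and takes 1/12.
Jayant predeceased; the 1/4 allotted to Jayant's branch passes to Jayant's issue by representation.
Falguni is the sole taker at this level and receives the full 1/4.
Rajiv is living and takes 1/4.
Omkar is living and takes 1/4.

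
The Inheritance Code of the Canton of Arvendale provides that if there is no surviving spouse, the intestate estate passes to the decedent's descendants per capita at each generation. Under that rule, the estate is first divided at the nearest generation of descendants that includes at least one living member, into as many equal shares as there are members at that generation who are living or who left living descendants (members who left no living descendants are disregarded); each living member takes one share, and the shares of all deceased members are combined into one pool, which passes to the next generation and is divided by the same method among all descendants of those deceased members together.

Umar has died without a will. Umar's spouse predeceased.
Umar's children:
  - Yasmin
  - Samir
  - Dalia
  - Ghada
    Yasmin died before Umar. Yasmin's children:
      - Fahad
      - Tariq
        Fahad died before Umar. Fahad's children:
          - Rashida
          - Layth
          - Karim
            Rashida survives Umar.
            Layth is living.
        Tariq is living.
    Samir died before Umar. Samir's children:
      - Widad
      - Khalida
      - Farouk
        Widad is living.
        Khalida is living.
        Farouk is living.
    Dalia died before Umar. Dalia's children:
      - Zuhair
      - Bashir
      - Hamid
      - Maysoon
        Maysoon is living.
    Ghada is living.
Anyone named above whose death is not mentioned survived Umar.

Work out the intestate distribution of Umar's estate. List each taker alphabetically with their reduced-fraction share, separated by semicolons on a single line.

There is no surviving spouse, so the entire estate passes to Umar's descendants per capita at each generation.
At generation 1 (Yasmin, Samir, Dalia, Ghada) there are 4 shares of (1)/4 = 1/4 each.
Living: Ghada — each takes 1/4.
Deceased: Yasmin, Samir, and Dalia. Their combined 3/4 is pooled and carried to generation 2.
At generation 2 (Fahad, Tariq, Widad, Khalida, Farouk, Zuhair, Bashir, Hamid, Maysoon) there are 9 shares of (3/4)/9 = 1/12 each.
Living: Tariq, Widad, Khalida, Farouk, Zuhair, Bashir, Hamid, and Maysoon — each takes 1/12.
Deceased: Fahad. That 1/12 share is carried to generation 3.
At generation 3 (Rashida, Layth, Karim) there are 3 shares of (1/12)/3 = 1/36 each.
Living: Rashida, Layth, and Karim — each takes 1/36.

Bashir 1/12; Farouk 1/12; Ghada 1/4; Hamid 1/12; Karim 1/36; Khalida 1/12; Layth 1/36; Maysoon 1/12; Rashida 1/36; Tariq 1/12; Widad 1/12; Zuhair 1/12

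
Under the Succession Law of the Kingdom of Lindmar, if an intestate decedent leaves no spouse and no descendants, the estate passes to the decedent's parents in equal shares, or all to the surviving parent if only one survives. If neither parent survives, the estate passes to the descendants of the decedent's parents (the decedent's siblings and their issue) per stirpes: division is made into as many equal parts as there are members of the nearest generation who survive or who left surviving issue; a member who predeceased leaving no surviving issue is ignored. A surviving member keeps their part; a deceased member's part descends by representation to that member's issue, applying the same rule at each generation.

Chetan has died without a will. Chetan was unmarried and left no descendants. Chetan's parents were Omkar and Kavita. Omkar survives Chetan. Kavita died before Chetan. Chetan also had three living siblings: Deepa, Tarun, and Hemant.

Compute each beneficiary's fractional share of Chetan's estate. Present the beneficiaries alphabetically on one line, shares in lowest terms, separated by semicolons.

Only one parent, Omkar, survives, so Omkar takes the entire estate. The siblings take nothing because a surviving parent has priority.

Omkar 1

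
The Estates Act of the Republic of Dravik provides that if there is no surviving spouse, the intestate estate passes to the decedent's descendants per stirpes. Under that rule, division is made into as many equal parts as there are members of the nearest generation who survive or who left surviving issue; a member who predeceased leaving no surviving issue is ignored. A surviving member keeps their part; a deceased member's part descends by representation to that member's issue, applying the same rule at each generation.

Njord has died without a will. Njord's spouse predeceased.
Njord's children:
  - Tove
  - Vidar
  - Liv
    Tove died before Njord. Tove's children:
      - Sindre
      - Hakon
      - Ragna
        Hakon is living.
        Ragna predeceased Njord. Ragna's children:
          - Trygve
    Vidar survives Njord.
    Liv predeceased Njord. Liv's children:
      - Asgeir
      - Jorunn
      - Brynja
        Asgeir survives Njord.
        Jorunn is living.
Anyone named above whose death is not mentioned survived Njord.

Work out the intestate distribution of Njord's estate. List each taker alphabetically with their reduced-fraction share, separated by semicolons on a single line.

There is no surviving spouse, so the entire estate passes to Njord's descendants per stirpes.
The estate is divided into 3 equal shares of 1/3 among Tove, Vidar, Liv.
Tove predeceased; the 1/3 allotted to Tove's branch passes to Tove's issue by representation.
The 1/3 is divided into 3 equal shares of 1/9 among Sindre, Hakon, Ragna.
Sindre is living and takes 1/9.
Hakon is living and takes 1/9.
Ragna predeceased; the 1/9 allotted to Ragna's branch passes to Ragna's issue by representation.
Trygve is the sole taker at this level and receives the full 1/9.
Vidar is living and takes 1/3.
Liv predeceased; the 1/3 allotted to Liv's branch passes to Liv's issue by representation.
The 1/3 is divided into 3 equal shares of 1/9 among Asgeir, Jorunn, Brynja.
Asgeir is living and takes 1/9.
Jorunn is living and takes 1/9.
Brynja is living and takes 1/9.

Asgeir 1/9; Brynja 1/9; Hakon 1/9; Jorunn 1/9; Sindre 1/9; Trygve 1/9; Vidar 1/3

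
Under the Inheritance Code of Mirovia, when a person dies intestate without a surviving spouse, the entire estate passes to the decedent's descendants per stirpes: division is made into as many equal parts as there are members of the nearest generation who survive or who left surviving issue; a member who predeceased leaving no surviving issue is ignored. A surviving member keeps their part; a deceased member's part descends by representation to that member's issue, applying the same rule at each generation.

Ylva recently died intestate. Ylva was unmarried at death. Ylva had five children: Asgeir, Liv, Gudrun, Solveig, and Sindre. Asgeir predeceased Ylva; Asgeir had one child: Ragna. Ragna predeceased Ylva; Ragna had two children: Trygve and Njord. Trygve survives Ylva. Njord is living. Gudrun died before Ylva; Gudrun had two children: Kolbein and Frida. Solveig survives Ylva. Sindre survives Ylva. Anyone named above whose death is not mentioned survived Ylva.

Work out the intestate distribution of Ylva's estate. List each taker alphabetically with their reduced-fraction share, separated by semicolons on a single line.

Frida 1/10; Kolbein 1/10; Liv 1/5; Njord 1/10; Sindre 1/5; Solveig 1/5; Trygve 1/10

There is no surviving spouse, so the entire estate passes to Ylva's descendants per stirpes.
The estate is divided into 5 equal shares of 1/5 among Asgeir, Liv, Gudrun, Solveig, Sindre.
Asgeir predeceased; the 1/5 allotted to Asgeir's branch passes to Asgeir's issue by representation.
Ragna's line is the sole branch at this level, so the full 1/5 passes to Ragna's issue by representation.
The 1/5 is divided into 2 equal shares of 1/10 among Trygve, Njord.
Trygve is living and takes 1/10.
Njord is living and takes 1/10.
Liv is living and takes 1/5.
Gudrun predeceased; the 1/5 allotted to Gudrun's branch passes to Gudrun's issue by representation.
The 1/5 is divided into 2 equal shares of 1/10 among Kolbein, Frida.
Kolbein is living and takes 1/10.
Frida is living and takes 1/10.
Solveig is living and takes 1/5.
Sindre is living and takes 1/5.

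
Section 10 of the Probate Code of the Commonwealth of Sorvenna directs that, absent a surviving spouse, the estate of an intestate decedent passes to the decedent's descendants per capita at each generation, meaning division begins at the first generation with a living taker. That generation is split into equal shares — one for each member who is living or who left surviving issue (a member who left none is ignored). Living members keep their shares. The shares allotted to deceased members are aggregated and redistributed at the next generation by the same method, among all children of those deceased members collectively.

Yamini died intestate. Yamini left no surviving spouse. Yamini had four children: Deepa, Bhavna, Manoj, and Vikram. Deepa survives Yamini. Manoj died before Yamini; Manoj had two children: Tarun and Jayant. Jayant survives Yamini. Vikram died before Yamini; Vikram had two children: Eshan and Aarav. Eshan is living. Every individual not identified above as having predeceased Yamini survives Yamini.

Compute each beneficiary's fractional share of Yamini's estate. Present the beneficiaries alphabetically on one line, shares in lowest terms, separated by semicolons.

There is no surviving spouse, so the entire estate passes to Yamini's descendants per capita at each generation.
At generation 1 (Deepa, Bhavna, Manoj, Vikram) there are 4 shares of (1)/4 = 1/4 each.
Living: Deepa and Bhavna — each takes 1/4.
Deceased: Manoj and Vikram. Their combined 1/2 is pooled and carried to generation 2.
At generation 2 (Tarun, Jayant, Eshan, Aarav) there are 4 shares of (1/2)/4 = 1/8 each.
Living: Tarun, Jayant, Eshan, and Aarav — each takes 1/8.

Aarav 1/8; Bhavna 1/4; Deepa 1/4; Eshan 1/8; Jayant 1/8; Tarun 1/8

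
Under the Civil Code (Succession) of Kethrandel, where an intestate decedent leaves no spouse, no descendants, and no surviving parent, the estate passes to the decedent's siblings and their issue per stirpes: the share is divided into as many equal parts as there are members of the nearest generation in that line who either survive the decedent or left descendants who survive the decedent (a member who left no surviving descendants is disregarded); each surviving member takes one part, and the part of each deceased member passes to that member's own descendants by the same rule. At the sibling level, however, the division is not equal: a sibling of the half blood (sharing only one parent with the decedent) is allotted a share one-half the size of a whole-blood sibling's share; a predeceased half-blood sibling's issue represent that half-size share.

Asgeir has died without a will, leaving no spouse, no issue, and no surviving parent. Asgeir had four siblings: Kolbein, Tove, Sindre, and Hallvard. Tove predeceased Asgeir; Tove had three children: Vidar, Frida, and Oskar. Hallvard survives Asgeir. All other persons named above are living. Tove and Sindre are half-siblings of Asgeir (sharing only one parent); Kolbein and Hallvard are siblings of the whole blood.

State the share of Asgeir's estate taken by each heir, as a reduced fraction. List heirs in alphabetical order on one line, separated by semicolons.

No spouse, descendants, or parent survives, so the estate passes to Asgeir's siblings per stirpes.
Half-blood siblings count for one-half the weight of whole-blood siblings at the initial division.
Dividing 1 in proportion to weights (total weight 3): Kolbein (weight 1) → 1/3; Tove (weight 1/2) → 1/6; Sindre (weight 1/2) → 1/6; Hallvard (weight 1) → 1/3.
Kolbein is living and takes 1/3.
Tove predeceased; the 1/6 allotted to Tove's branch passes to Tove's issue by representation.
The 1/6 is divided into 3 equal shares of 1/18 among Vidar, Frida, Oskar.
Vidar is living and takes 1/18.
Frida is living and takes 1/18.
Oskar is living and takes 1/18.
Sindre is living and takes 1/6.
Hallvard is living and takes 1/3.

Frida 1/18; Hallvard 1/3; Kolbein 1/3; Oskar 1/18; Sindre 1/6; Vidar 1/18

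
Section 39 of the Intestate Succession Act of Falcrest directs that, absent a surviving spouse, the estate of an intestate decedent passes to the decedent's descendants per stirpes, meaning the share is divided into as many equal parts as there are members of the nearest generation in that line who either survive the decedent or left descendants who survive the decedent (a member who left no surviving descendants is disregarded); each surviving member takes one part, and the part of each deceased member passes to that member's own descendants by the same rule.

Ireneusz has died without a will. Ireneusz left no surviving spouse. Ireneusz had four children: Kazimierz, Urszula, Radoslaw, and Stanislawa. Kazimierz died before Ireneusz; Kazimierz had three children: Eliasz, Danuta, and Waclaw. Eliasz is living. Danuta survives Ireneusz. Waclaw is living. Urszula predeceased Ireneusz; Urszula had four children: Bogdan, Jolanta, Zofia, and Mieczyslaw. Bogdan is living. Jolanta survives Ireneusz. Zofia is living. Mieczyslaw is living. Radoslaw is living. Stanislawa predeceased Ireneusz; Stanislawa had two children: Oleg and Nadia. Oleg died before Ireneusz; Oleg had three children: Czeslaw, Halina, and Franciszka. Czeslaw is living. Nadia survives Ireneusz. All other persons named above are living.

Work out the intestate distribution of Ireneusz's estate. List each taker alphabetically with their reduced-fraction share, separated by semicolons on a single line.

Bogdan 1/16; Czeslaw 1/24; Danuta 1/12; Eliasz 1/12; Franciszka 1/24; Halina 1/24; Jolanta 1/16; Mieczyslaw 1/16; Nadia 1/8; Radoslaw 1/4; Waclaw 1/12; Zofia 1/16

There is no surviving spouse, so the entire estate passes to Ireneusz's descendants per stirpes.
The estate is divided into 4 equal shares of 1/4 among Kazimierz, Urszula, Radoslaw, Stanislawa.
Kazimierz predeceased; the 1/4 allotted to Kazimierz's branch passes to Kazimierz's issue by representation.
The 1/4 is divided into 3 equal shares of 1/12 among Eliasz, Danuta, Waclaw.
Eliasz is living and takes 1/12.
Danuta is living and takes 1/12.
Waclaw is living and takes 1/12.
Urszula predeceased; the 1/4 allotted to Urszula's branch passes to Urszula's issue by representation.
The 1/4 is divided into 4 equal shares of 1/16 among Bogdan, Jolanta, Zofia, Mieczyslaw.
Bogdan is living and takes 1/16.
Jolanta is living and takes 1/16.
Zofia is living and takes 1/16.
Mieczyslaw is living and takes 1/16.
Radoslaw is living and takes 1/4.
Stanislawa predeceased; the 1/4 allotted to Stanislawa's branch passes to Stanislawa's issue by representation.
The 1/4 is divided into 2 equal shares of 1/8 among Oleg, Nadia.
Oleg predeceased; the 1/8 allotted to Oleg's branch passes to Oleg's issue by representation.
The 1/8 is divided into 3 equal shares of 1/24 among Czeslaw, Halina, Franciszka.
Czeslaw is living and takes 1/24.
Halina is living and takes 1/24.
Franciszka is living and takes 1/24.
Nadia is living and takes 1/8.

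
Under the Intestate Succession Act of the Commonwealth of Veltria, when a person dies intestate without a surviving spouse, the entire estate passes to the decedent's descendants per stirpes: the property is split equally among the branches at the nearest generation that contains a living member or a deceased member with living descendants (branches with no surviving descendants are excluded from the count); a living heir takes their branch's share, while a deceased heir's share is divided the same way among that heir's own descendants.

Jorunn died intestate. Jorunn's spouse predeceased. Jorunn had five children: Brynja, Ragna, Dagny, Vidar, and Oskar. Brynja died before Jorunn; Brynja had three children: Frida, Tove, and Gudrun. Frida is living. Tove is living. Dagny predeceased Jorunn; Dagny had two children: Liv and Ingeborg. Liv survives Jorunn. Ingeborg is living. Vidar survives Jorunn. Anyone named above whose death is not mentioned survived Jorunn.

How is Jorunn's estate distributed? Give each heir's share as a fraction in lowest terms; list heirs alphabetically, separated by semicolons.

There is no surviving spouse, so the entire estate passes to Jorunn's descendants per stirpes.
The estate is divided into 5 equal shares of 1/5 among Brynja, Ragna, Dagny, Vidar, Oskar.
Brynja predeceased; the 1/5 allotted to Brynja's branch passes to Brynja's issue by representation.
The 1/5 is divided into 3 equal shares of 1/15 among Frida, Tove, Gudrun.
Frida is living and takes 1/15.
Tove is living and takes 1/15.
Gudrun is living and takes 1/15.
Ragna is living and takes 1/5.
Dagny predeceased; the 1/5 allotted to Dagny's branch passes to Dagny's issue by representation.
The 1/5 is divided into 2 equal shares of 1/10 among Liv, Ingeborg.
Liv is living and takes 1/10.
Ingeborg is living and takes 1/10.
Vidar is living and takes 1/5.
Oskar is living and takes 1/5.

Frida 1/15; Gudrun 1/15; Ingeborg 1/10; Liv 1/10; Oskar 1/5; Ragna 1/5; Tove 1/15; Vidar 1/5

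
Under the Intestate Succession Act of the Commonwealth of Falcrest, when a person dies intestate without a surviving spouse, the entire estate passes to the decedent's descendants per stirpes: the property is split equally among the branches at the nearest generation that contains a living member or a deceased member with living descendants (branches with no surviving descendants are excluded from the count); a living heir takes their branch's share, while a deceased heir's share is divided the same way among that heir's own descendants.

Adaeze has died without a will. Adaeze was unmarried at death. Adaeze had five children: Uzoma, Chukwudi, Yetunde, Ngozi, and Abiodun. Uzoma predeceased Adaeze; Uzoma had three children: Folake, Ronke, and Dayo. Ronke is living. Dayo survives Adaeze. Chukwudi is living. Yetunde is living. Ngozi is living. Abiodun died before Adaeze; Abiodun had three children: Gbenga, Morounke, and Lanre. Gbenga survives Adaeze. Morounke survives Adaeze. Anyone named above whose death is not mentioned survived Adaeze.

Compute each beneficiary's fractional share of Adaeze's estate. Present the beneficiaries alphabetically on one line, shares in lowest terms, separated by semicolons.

Chukwudi 1/5; Dayo 1/15; Folake 1/15; Gbenga 1/15; Lanre 1/15; Morounke 1/15; Ngozi 1/5; Ronke 1/15; Yetunde 1/5

There is no surviving spouse, so the entire estate passes to Adaeze's descendants per stirpes.
The estate is divided into 5 equal shares of 1/5 among Uzoma, Chukwudi, Yetunde, Ngozi, Abiodun.
Uzoma predeceased; the 1/5 allotted to Uzoma's branch passes to Uzoma's issue by representation.
The 1/5 is divided into 3 equal shares of 1/15 among Folake, Ronke, Dayo.
Folake is living and takes 1/15.
Ronke is living and takes 1/15.
Dayo is living and takes 1/15.
Chukwudi is living and takes 1/5.
Yetunde is living and takes 1/5.
Ngozi is living and takes 1/5.
Abiodun predeceased; the 1/5 allotted to Abiodun's branch passes to Abiodun's issue by representation.
The 1/5 is divided into 3 equal shares of 1/15 among Gbenga, Morounke, Lanre.
Gbenga is living and takes 1/15.
Morounke is living and takes 1/15.
Lanre is living and takes 1/15.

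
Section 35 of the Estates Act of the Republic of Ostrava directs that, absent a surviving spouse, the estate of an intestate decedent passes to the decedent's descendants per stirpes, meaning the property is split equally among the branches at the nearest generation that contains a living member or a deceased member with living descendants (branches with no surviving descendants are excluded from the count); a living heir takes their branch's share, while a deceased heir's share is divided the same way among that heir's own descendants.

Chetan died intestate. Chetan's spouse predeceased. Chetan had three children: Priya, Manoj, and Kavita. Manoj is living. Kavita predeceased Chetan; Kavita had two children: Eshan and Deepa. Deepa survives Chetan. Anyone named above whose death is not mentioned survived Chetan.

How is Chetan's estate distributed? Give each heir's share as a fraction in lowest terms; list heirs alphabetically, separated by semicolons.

Deepa 1/6; Eshan 1/6; Manoj 1/3; Priya 1/3

There is no surviving spouse, so the entire estate passes to Chetan's descendants per stirpes.
The estate is divided into 3 equal shares of 1/3 among Priya, Manoj, Kavita.
Priya is living and takes 1/3.
Manoj is living and takes 1/3.
Kavita predeceased; the 1/3 allotted to Kavita's branch passes to Kavita's issue by representation.
The 1/3 is divided into 2 equal shares of 1/6 among Eshan, Deepa.
Eshan is living and takes 1/6.
Deepa is living and takes 1/6.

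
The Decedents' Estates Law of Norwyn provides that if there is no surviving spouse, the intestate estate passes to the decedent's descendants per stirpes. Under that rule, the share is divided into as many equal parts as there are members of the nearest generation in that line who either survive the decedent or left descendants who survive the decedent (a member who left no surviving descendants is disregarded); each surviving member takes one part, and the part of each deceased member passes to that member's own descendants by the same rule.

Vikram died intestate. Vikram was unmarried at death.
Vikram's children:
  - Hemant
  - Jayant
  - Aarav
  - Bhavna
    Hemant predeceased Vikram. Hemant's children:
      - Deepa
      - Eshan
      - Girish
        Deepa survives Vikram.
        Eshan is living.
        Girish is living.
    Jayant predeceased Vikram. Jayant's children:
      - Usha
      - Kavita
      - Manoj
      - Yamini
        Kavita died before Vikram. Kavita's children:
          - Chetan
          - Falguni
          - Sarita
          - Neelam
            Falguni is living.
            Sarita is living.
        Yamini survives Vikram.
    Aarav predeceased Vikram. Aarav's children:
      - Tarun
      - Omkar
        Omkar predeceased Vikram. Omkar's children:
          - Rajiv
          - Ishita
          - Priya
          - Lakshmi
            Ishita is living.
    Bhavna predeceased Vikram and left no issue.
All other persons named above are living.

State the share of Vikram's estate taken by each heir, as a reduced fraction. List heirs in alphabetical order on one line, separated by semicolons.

Chetan 1/48; Deepa 1/9; Eshan 1/9; Falguni 1/48; Girish 1/9; Ishita 1/24; Lakshmi 1/24; Manoj 1/12; Neelam 1/48; Priya 1/24; Rajiv 1/24; Sarita 1/48; Tarun 1/6; Usha 1/12; Yamini 1/12

There is no surviving spouse, so the entire estate passes to Vikram's descendants per stirpes.
Bhavna left no surviving issue, so that branch lapses and is disregarded.
The estate is divided into 3 equal shares of 1/3 among Hemant, Jayant, Aarav.
Hemant predeceased; the 1/3 allotted to Hemant's branch passes to Hemant's issue by representation.
The 1/3 is divided into 3 equal shares of 1/9 among Deepa, Eshan, Girish.
Deepa is living and takes 1/9.
Eshan is living and takes 1/9.
Girish is living and takes 1/9.
Jayant predeceased; the 1/3 allotted to Jayant's branch passes to Jayant's issue by representation.
The 1/3 is divided into 4 equal shares of 1/12 among Usha, Kavita, Manoj, Yamini.
Usha is living and takes 1/12.
Kavita predeceased; the 1/12 allotted to Kavita's branch passes to Kavita's issue by representation.
The 1/12 is divided into 4 equal shares of 1/48 among Chetan, Falguni, Sarita, Neelam.
Chetan is living and takes 1/48.
Falguni is living and takes 1/48.
Sarita is living and takes 1/48.
Neelam is living and takes 1/48.
Manoj is living and takes 1/12.
Yamini is living and takes 1/12.
Aarav predeceased; the 1/3 allotted to Aarav's branch passes to Aarav's issue by representation.
The 1/3 is divided into 2 equal shares of 1/6 among Tarun, Omkar.
Tarun is living and takes 1/6.
Omkar predeceased; the 1/6 allotted to Omkar's branch passes to Omkar's issue by representation.
The 1/6 is divided into 4 equal shares of 1/24 among Rajiv, Ishita, Priya, Lakshmi.
Rajiv is living and takes 1/24.
Ishita is living and takes 1/24.
Priya is living and takes 1/24.
Lakshmi is living and takes 1/24.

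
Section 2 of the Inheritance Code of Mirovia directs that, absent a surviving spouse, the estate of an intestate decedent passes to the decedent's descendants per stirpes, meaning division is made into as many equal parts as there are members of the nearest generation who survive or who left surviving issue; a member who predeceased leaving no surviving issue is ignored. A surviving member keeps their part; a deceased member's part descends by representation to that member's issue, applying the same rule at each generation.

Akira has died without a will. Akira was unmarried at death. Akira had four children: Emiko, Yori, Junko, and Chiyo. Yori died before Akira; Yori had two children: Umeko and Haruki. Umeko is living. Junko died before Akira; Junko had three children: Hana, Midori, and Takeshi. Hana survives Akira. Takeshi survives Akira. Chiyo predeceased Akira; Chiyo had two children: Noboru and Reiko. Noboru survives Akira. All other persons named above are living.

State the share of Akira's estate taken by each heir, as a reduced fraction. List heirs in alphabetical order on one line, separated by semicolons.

Emiko 1/4; Hana 1/12; Haruki 1/8; Midori 1/12; Noboru 1/8; Reiko 1/8; Takeshi 1/12; Umeko 1/8

There is no surviving spouse, so the entire estate passes to Akira's descendants per stirpes.
The estate is divided into 4 equal shares of 1/4 among Emiko, Yori, Junko, Chiyo.
Emiko is living and takes 1/4.
Yori predeceased; the 1/4 allotted to Yori's branch passes to Yori's issue by representation.
The 1/4 is divided into 2 equal shares of 1/8 among Umeko, Haruki.
Umeko is living and takes 1/8.
Haruki is living and takes 1/8.
Junko predeceased; the 1/4 allotted to Junko's branch passes to Junko's issue by representation.
The 1/4 is divided into 3 equal shares of 1/12 among Hana, Midori, Takeshi.
Hana is living and takes 1/12.
Midori is living and takes 1/12.
Takeshi is living and takes 1/12.
Chiyo predeceased; the 1/4 allotted to Chiyo's branch passes to Chiyo's issue by representation.
The 1/4 is divided into 2 equal shares of 1/8 among Noboru, Reiko.
Noboru is living and takes 1/8.
Reiko is living and takes 1/8.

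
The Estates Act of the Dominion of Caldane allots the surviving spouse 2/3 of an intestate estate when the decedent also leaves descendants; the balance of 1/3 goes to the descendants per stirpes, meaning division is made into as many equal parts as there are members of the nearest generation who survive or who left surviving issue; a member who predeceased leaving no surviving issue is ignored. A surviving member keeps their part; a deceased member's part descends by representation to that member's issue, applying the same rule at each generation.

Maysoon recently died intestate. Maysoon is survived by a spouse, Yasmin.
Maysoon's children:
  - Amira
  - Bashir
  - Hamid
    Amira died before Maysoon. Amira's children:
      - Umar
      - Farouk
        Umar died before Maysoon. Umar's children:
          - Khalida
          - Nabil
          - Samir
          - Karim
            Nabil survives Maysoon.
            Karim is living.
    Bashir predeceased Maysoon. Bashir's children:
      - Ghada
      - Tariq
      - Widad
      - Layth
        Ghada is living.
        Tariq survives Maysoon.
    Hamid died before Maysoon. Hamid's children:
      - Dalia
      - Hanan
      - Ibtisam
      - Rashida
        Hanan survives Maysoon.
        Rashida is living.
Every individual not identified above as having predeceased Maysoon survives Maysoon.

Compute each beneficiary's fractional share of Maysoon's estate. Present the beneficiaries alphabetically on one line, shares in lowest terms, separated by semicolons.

Dalia 1/36; Farouk 1/18; Ghada 1/36; Hanan 1/36; Ibtisam 1/36; Karim 1/72; Khalida 1/72; Layth 1/36; Nabil 1/72; Rashida 1/36; Samir 1/72; Tariq 1/36; Widad 1/36; Yasmin 2/3

Yasmin, as surviving spouse, takes 2/3.
The remaining 1/3 passes to Maysoon's descendants per stirpes.
The 1/3 is divided into 3 equal shares of 1/9 among Amira, Bashir, Hamid.
Amira predeceased; the 1/9 allotted to Amira's branch passes to Amira's issue by representation.
The 1/9 is divided into 2 equal shares of 1/18 among Umar, Farouk.
Umar predeceased; the 1/18 allotted to Umar's branch passes to Umar's issue by representation.
The 1/18 is divided into 4 equal shares of 1/72 among Khalida, Nabil, Samir, Karim.
Khalida is living and takes 1/72.
Nabil is living and takes 1/72.
Samir is living and takes 1/72.
Karim is living and takes 1/72.
Farouk is living and takes 1/18.
Bashir predeceased; the 1/9 allotted to Bashir's branch passes to Bashir's issue by representation.
The 1/9 is divided into 4 equal shares of 1/36 among Ghada, Tariq, Widad, Layth.
Ghada is living and takes 1/36.
Tariq is living and takes 1/36.
Widad is living and takes 1/36.
Layth is living and takes 1/36.
Hamid predeceased; the 1/9 allotted to Hamid's branch passes to Hamid's issue by representation.
The 1/9 is divided into 4 equal shares of 1/36 among Dalia, Hanan, Ibtisam, Rashida.
Dalia is living and takes 1/36.
Hanan is living and takes 1/36.
Ibtisam is living and takes 1/36.
Rashida is living and takes 1/36.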